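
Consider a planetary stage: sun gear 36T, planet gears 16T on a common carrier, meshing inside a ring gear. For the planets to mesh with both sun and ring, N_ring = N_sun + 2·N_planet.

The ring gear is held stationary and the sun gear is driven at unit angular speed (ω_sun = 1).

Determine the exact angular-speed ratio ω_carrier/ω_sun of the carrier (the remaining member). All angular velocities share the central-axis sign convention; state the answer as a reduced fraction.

9/26

N_ring = 36 + 2·16 = 68
36(ω_s−ω_c) = −68(ω_r−ω_c),  ω_r=0, ω_s=1
36(1−ω_c) = −68(0−ω_c)  ⇒  104ω_c = 36  ⇒  ω_c = 9/26
ω_c/ω_s = 9/26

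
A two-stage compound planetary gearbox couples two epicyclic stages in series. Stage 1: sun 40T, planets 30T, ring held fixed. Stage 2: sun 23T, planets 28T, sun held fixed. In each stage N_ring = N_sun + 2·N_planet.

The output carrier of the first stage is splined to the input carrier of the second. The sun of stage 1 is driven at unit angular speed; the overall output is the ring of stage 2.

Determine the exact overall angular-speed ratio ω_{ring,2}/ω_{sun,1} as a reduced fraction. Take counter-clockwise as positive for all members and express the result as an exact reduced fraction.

204/553

Stage 1: N_ring = 40 + 2·30 = 100
Stage 1: 40(ω_s−ω_c) = −100(ω_r−ω_c),  ω_r=0, ω_s=1
Stage 1: 40(1−ω_c) = −100(0−ω_c)  ⇒  140ω_c = 40  ⇒  ω_c = 2/7
  ⇒ ω_c¹/ω_s¹ = 2/7
Stage 2: N_ring = 23 + 2·28 = 79
Stage 2: 23(ω_s−ω_c) = −79(ω_r−ω_c),  ω_s=0, ω_c=1
Stage 2: ω_r = 1 − (23/79)(0−1) = 102/79
  ⇒ ω_r²/ω_c² = 102/79
Coupling ω_c² = ω_c¹ ⇒ overall = 2/7 × 102/79 = 204/553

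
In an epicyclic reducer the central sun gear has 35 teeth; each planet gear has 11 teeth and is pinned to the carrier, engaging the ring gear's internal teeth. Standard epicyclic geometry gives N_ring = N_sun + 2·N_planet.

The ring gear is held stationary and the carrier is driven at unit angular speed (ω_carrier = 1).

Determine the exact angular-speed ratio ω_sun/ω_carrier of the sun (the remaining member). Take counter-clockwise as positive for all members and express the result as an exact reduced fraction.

92/35

N_ring = 35 + 2·11 = 57
35(ω_s−ω_c) = −57(ω_r−ω_c),  ω_r=0, ω_c=1
ω_s = 1 − (57/35)(0−1) = 92/35
ω_s/ω_c = 92/35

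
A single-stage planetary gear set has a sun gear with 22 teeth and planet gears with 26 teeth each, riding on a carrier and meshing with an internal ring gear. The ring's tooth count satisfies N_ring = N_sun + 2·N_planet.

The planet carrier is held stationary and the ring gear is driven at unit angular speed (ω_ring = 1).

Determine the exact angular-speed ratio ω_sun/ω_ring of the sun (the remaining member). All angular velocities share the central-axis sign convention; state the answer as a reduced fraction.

N_ring = 22 + 2·26 = 74
22(ω_s−ω_c) = −74(ω_r−ω_c),  ω_c=0, ω_r=1
ω_s = 0 − (74/22)(1−0) = -37/11
ω_s/ω_r = -37/11

-37/11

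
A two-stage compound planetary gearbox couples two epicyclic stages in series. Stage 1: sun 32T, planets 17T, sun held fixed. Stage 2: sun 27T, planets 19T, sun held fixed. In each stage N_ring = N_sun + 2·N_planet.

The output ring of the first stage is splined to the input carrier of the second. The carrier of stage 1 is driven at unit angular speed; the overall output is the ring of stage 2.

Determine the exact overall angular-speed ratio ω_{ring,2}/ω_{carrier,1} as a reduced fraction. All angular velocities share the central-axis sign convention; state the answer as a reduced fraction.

4508/2145

Stage 1: N_ring = 32 + 2·17 = 66
Stage 1: 32(ω_s−ω_c) = −66(ω_r−ω_c),  ω_s=0, ω_c=1
Stage 1: ω_r = 1 − (32/66)(0−1) = 49/33
  ⇒ ω_r¹/ω_c¹ = 49/33
Stage 2: N_ring = 27 + 2·19 = 65
Stage 2: 27(ω_s−ω_c) = −65(ω_r−ω_c),  ω_s=0, ω_c=1
Stage 2: ω_r = 1 − (27/65)(0−1) = 92/65
  ⇒ ω_r²/ω_c² = 92/65
Coupling ω_c² = ω_r¹ ⇒ overall = 49/33 × 92/65 = 4508/2145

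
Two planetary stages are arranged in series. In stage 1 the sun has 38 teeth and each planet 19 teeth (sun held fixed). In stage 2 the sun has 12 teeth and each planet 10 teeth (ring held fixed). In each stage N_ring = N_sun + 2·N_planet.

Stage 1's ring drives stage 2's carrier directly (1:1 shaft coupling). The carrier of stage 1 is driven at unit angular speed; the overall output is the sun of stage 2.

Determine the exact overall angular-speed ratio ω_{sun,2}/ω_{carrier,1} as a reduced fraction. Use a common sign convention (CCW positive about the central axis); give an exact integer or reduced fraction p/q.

11/2

Stage 1: N_ring = 38 + 2·19 = 76
Stage 1: 38(ω_s−ω_c) = −76(ω_r−ω_c),  ω_s=0, ω_c=1
Stage 1: ω_r = 1 − (38/76)(0−1) = 3/2
  ⇒ ω_r¹/ω_c¹ = 3/2
Stage 2: N_ring = 12 + 2·10 = 32
Stage 2: 12(ω_s−ω_c) = −32(ω_r−ω_c),  ω_r=0, ω_c=1
Stage 2: ω_s = 1 − (32/12)(0−1) = 11/3
  ⇒ ω_s²/ω_c² = 11/3
Coupling ω_c² = ω_r¹ ⇒ overall = 3/2 × 11/3 = 11/2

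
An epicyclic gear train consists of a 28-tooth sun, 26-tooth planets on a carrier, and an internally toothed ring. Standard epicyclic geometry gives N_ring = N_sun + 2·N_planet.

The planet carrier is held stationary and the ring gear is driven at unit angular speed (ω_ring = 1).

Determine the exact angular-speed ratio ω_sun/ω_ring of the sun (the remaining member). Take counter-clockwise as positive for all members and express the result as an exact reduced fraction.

-20/7

N_ring = 28 + 2·26 = 80
28(ω_s−ω_c) = −80(ω_r−ω_c),  ω_c=0, ω_r=1
ω_s = 0 − (80/28)(1−0) = -20/7
ω_s/ω_r = -20/7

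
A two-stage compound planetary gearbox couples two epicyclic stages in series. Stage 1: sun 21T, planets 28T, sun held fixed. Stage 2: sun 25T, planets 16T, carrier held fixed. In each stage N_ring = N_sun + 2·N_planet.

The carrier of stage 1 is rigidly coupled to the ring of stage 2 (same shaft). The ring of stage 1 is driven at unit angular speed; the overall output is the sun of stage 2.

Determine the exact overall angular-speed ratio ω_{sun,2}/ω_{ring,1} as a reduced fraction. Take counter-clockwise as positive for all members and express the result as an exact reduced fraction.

Stage 1: N_ring = 21 + 2·28 = 77
Stage 1: 21(ω_s−ω_c) = −77(ω_r−ω_c),  ω_s=0, ω_r=1
Stage 1: 21(0−ω_c) = −77(1−ω_c)  ⇒  98ω_c = 77  ⇒  ω_c = 11/14
  ⇒ ω_c¹/ω_r¹ = 11/14
Stage 2: N_ring = 25 + 2·16 = 57
Stage 2: 25(ω_s−ω_c) = −57(ω_r−ω_c),  ω_c=0, ω_r=1
Stage 2: ω_s = 0 − (57/25)(1−0) = -57/25
  ⇒ ω_s²/ω_r² = -57/25
Coupling ω_r² = ω_c¹ ⇒ overall = 11/14 × -57/25 = -627/350

-627/350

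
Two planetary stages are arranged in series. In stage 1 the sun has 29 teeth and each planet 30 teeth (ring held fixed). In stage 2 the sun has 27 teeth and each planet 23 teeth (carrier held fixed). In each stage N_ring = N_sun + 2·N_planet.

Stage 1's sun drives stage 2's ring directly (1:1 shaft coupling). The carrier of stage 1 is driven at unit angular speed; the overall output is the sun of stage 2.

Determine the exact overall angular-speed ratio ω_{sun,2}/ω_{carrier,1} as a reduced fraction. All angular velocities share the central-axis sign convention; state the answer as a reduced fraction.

-8614/783

Stage 1: N_ring = 29 + 2·30 = 89
Stage 1: 29(ω_s−ω_c) = −89(ω_r−ω_c),  ω_r=0, ω_c=1
Stage 1: ω_s = 1 − (89/29)(0−1) = 118/29
  ⇒ ω_s¹/ω_c¹ = 118/29
Stage 2: N_ring = 27 + 2·23 = 73
Stage 2: 27(ω_s−ω_c) = −73(ω_r−ω_c),  ω_c=0, ω_r=1
Stage 2: ω_s = 0 − (73/27)(1−0) = -73/27
  ⇒ ω_s²/ω_r² = -73/27
Coupling ω_r² = ω_s¹ ⇒ overall = 118/29 × -73/27 = -8614/783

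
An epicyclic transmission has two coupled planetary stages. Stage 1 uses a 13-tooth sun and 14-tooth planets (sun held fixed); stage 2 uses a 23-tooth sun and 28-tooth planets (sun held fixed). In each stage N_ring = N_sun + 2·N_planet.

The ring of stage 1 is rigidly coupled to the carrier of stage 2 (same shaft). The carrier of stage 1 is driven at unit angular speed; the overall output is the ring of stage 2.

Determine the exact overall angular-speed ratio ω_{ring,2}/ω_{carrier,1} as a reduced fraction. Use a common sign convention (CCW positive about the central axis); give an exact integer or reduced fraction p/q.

5508/3239

Stage 1: N_ring = 13 + 2·14 = 41
Stage 1: 13(ω_s−ω_c) = −41(ω_r−ω_c),  ω_s=0, ω_c=1
Stage 1: ω_r = 1 − (13/41)(0−1) = 54/41
  ⇒ ω_r¹/ω_c¹ = 54/41
Stage 2: N_ring = 23 + 2·28 = 79
Stage 2: 23(ω_s−ω_c) = −79(ω_r−ω_c),  ω_s=0, ω_c=1
Stage 2: ω_r = 1 − (23/79)(0−1) = 102/79
  ⇒ ω_r²/ω_c² = 102/79
Coupling ω_c² = ω_r¹ ⇒ overall = 54/41 × 102/79 = 5508/3239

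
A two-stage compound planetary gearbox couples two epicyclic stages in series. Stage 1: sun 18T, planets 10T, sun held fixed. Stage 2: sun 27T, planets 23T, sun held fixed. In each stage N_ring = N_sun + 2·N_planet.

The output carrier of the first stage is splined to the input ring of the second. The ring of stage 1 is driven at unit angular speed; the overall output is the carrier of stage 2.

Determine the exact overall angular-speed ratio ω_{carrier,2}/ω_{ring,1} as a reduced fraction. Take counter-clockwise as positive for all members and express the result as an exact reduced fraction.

Stage 1: N_ring = 18 + 2·10 = 38
Stage 1: 18(ω_s−ω_c) = −38(ω_r−ω_c),  ω_s=0, ω_r=1
Stage 1: 18(0−ω_c) = −38(1−ω_c)  ⇒  56ω_c = 38  ⇒  ω_c = 19/28
  ⇒ ω_c¹/ω_r¹ = 19/28
Stage 2: N_ring = 27 + 2·23 = 73
Stage 2: 27(ω_s−ω_c) = −73(ω_r−ω_c),  ω_s=0, ω_r=1
Stage 2: 27(0−ω_c) = −73(1−ω_c)  ⇒  100ω_c = 73  ⇒  ω_c = 73/100
  ⇒ ω_c²/ω_r² = 73/100
Coupling ω_r² = ω_c¹ ⇒ overall = 19/28 × 73/100 = 1387/2800

1387/2800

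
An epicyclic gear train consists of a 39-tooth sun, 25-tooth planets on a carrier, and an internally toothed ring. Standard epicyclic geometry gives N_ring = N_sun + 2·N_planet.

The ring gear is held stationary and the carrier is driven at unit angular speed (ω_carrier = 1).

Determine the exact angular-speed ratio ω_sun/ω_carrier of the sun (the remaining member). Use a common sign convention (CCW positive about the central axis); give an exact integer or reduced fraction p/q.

128/39

N_ring = 39 + 2·25 = 89
39(ω_s−ω_c) = −89(ω_r−ω_c),  ω_r=0, ω_c=1
ω_s = 1 − (89/39)(0−1) = 128/39
ω_s/ω_c = 128/39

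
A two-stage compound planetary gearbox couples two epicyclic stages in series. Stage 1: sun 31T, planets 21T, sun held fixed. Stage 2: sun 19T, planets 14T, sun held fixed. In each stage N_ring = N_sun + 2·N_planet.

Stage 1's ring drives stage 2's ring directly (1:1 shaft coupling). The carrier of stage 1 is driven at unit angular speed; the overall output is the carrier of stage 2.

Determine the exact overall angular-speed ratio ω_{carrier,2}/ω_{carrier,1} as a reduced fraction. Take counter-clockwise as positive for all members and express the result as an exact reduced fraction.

2444/2409

Stage 1: N_ring = 31 + 2·21 = 73
Stage 1: 31(ω_s−ω_c) = −73(ω_r−ω_c),  ω_s=0, ω_c=1
Stage 1: ω_r = 1 − (31/73)(0−1) = 104/73
  ⇒ ω_r¹/ω_c¹ = 104/73
Stage 2: N_ring = 19 + 2·14 = 47
Stage 2: 19(ω_s−ω_c) = −47(ω_r−ω_c),  ω_s=0, ω_r=1
Stage 2: 19(0−ω_c) = −47(1−ω_c)  ⇒  66ω_c = 47  ⇒  ω_c = 47/66
  ⇒ ω_c²/ω_r² = 47/66
Coupling ω_r² = ω_r¹ ⇒ overall = 104/73 × 47/66 = 2444/2409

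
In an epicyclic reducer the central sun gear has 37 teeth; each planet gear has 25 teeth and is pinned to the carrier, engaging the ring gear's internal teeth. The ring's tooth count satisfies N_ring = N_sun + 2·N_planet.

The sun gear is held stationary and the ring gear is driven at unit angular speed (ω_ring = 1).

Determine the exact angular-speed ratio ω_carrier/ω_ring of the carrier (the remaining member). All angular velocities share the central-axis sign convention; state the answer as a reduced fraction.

N_ring = 37 + 2·25 = 87
37(ω_s−ω_c) = −87(ω_r−ω_c),  ω_s=0, ω_r=1
37(0−ω_c) = −87(1−ω_c)  ⇒  124ω_c = 87  ⇒  ω_c = 87/124
ω_c/ω_r = 87/124

87/124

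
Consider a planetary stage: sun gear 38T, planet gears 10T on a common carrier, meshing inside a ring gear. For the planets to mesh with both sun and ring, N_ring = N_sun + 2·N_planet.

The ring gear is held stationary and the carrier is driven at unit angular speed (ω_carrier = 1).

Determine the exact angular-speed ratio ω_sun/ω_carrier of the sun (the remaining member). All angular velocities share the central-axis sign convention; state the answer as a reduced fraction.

48/19

N_ring = 38 + 2·10 = 58
38(ω_s−ω_c) = −58(ω_r−ω_c),  ω_r=0, ω_c=1
ω_s = 1 − (58/38)(0−1) = 48/19
ω_s/ω_c = 48/19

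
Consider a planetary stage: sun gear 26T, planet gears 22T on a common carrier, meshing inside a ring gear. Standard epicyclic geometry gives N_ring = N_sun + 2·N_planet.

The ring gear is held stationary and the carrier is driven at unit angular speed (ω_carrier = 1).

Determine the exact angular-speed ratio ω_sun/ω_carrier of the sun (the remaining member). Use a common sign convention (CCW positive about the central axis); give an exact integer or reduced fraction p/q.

N_ring = 26 + 2·22 = 70
26(ω_s−ω_c) = −70(ω_r−ω_c),  ω_r=0, ω_c=1
ω_s = 1 − (70/26)(0−1) = 48/13
ω_s/ω_c = 48/13

48/13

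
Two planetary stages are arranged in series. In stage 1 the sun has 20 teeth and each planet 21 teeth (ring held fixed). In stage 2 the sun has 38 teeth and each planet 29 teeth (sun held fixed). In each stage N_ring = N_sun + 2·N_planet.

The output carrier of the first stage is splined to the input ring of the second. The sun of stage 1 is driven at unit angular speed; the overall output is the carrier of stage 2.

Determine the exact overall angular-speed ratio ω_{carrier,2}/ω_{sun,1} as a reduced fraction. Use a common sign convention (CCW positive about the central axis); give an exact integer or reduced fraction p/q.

Stage 1: N_ring = 20 + 2·21 = 62
Stage 1: 20(ω_s−ω_c) = −62(ω_r−ω_c),  ω_r=0, ω_s=1
Stage 1: 20(1−ω_c) = −62(0−ω_c)  ⇒  82ω_c = 20  ⇒  ω_c = 10/41
  ⇒ ω_c¹/ω_s¹ = 10/41
Stage 2: N_ring = 38 + 2·29 = 96
Stage 2: 38(ω_s−ω_c) = −96(ω_r−ω_c),  ω_s=0, ω_r=1
Stage 2: 38(0−ω_c) = −96(1−ω_c)  ⇒  134ω_c = 96  ⇒  ω_c = 48/67
  ⇒ ω_c²/ω_r² = 48/67
Coupling ω_r² = ω_c¹ ⇒ overall = 10/41 × 48/67 = 480/2747

480/2747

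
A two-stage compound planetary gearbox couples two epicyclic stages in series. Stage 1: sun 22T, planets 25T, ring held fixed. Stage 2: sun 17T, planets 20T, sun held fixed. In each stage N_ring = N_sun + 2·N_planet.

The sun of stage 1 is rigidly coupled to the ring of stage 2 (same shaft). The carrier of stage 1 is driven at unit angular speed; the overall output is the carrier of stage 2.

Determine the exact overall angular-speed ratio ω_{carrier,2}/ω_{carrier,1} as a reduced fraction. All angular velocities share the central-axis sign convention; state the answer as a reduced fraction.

2679/814

Stage 1: N_ring = 22 + 2·25 = 72
Stage 1: 22(ω_s−ω_c) = −72(ω_r−ω_c),  ω_r=0, ω_c=1
Stage 1: ω_s = 1 − (72/22)(0−1) = 47/11
  ⇒ ω_s¹/ω_c¹ = 47/11
Stage 2: N_ring = 17 + 2·20 = 57
Stage 2: 17(ω_s−ω_c) = −57(ω_r−ω_c),  ω_s=0, ω_r=1
Stage 2: 17(0−ω_c) = −57(1−ω_c)  ⇒  74ω_c = 57  ⇒  ω_c = 57/74
  ⇒ ω_c²/ω_r² = 57/74
Coupling ω_r² = ω_s¹ ⇒ overall = 47/11 × 57/74 = 2679/814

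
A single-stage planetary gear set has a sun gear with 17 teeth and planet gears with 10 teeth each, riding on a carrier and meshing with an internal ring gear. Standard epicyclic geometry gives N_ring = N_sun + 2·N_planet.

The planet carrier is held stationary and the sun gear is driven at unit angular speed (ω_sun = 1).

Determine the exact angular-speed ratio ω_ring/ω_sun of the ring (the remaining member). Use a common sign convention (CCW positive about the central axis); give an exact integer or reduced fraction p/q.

-17/37

N_ring = 17 + 2·10 = 37
17(ω_s−ω_c) = −37(ω_r−ω_c),  ω_c=0, ω_s=1
ω_r = 0 − (17/37)(1−0) = -17/37
ω_r/ω_s = -17/37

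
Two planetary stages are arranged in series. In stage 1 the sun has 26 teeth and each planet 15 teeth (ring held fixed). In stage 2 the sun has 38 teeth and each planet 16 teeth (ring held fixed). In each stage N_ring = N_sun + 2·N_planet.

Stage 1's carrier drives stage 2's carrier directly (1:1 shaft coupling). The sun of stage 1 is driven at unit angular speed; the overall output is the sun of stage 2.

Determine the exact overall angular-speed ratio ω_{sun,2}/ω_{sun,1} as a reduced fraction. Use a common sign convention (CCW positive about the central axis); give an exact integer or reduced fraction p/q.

Stage 1: N_ring = 26 + 2·15 = 56
Stage 1: 26(ω_s−ω_c) = −56(ω_r−ω_c),  ω_r=0, ω_s=1
Stage 1: 26(1−ω_c) = −56(0−ω_c)  ⇒  82ω_c = 26  ⇒  ω_c = 13/41
  ⇒ ω_c¹/ω_s¹ = 13/41
Stage 2: N_ring = 38 + 2·16 = 70
Stage 2: 38(ω_s−ω_c) = −70(ω_r−ω_c),  ω_r=0, ω_c=1
Stage 2: ω_s = 1 − (70/38)(0−1) = 54/19
  ⇒ ω_s²/ω_c² = 54/19
Coupling ω_c² = ω_c¹ ⇒ overall = 13/41 × 54/19 = 702/779

702/779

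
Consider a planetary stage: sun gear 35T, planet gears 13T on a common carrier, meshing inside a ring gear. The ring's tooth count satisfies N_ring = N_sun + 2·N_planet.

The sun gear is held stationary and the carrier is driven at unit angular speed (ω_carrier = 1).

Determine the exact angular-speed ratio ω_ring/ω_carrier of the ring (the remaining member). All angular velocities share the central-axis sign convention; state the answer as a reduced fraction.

96/61

N_ring = 35 + 2·13 = 61
35(ω_s−ω_c) = −61(ω_r−ω_c),  ω_s=0, ω_c=1
ω_r = 1 − (35/61)(0−1) = 96/61
ω_r/ω_c = 96/61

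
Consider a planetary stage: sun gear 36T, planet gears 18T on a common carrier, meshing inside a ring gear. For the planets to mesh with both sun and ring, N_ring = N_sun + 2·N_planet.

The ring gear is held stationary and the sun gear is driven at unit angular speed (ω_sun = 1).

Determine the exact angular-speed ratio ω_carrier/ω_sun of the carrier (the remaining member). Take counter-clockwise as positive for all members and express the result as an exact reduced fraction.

1/3

N_ring = 36 + 2·18 = 72
36(ω_s−ω_c) = −72(ω_r−ω_c),  ω_r=0, ω_s=1
36(1−ω_c) = −72(0−ω_c)  ⇒  108ω_c = 36  ⇒  ω_c = 1/3
ω_c/ω_s = 1/3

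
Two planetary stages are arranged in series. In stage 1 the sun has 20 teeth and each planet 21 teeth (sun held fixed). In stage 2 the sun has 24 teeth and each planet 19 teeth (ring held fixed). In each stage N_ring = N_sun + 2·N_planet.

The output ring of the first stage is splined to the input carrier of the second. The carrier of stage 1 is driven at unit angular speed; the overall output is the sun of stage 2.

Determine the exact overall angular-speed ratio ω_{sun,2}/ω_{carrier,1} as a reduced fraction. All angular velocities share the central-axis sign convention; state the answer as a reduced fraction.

1763/372

Stage 1: N_ring = 20 + 2·21 = 62
Stage 1: 20(ω_s−ω_c) = −62(ω_r−ω_c),  ω_s=0, ω_c=1
Stage 1: ω_r = 1 − (20/62)(0−1) = 41/31
  ⇒ ω_r¹/ω_c¹ = 41/31
Stage 2: N_ring = 24 + 2·19 = 62
Stage 2: 24(ω_s−ω_c) = −62(ω_r−ω_c),  ω_r=0, ω_c=1
Stage 2: ω_s = 1 − (62/24)(0−1) = 43/12
  ⇒ ω_s²/ω_c² = 43/12
Coupling ω_c² = ω_r¹ ⇒ overall = 41/31 × 43/12 = 1763/372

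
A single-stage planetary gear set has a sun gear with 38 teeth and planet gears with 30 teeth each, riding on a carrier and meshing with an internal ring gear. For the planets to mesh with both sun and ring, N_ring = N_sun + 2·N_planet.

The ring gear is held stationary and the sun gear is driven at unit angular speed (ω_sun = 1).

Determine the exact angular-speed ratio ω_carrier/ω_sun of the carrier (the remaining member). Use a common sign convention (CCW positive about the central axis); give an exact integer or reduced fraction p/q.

N_ring = 38 + 2·30 = 98
38(ω_s−ω_c) = −98(ω_r−ω_c),  ω_r=0, ω_s=1
38(1−ω_c) = −98(0−ω_c)  ⇒  136ω_c = 38  ⇒  ω_c = 19/68
ω_c/ω_s = 19/68

19/68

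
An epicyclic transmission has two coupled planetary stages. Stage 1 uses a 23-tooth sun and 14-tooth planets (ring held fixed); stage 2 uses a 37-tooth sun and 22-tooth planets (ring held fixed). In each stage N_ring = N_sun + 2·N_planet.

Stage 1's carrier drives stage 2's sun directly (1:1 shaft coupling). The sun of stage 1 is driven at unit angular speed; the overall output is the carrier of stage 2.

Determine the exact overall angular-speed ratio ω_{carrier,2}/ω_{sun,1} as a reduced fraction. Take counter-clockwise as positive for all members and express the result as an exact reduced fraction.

Stage 1: N_ring = 23 + 2·14 = 51
Stage 1: 23(ω_s−ω_c) = −51(ω_r−ω_c),  ω_r=0, ω_s=1
Stage 1: 23(1−ω_c) = −51(0−ω_c)  ⇒  74ω_c = 23  ⇒  ω_c = 23/74
  ⇒ ω_c¹/ω_s¹ = 23/74
Stage 2: N_ring = 37 + 2·22 = 81
Stage 2: 37(ω_s−ω_c) = −81(ω_r−ω_c),  ω_r=0, ω_s=1
Stage 2: 37(1−ω_c) = −81(0−ω_c)  ⇒  118ω_c = 37  ⇒  ω_c = 37/118
  ⇒ ω_c²/ω_s² = 37/118
Coupling ω_s² = ω_c¹ ⇒ overall = 23/74 × 37/118 = 23/236

23/236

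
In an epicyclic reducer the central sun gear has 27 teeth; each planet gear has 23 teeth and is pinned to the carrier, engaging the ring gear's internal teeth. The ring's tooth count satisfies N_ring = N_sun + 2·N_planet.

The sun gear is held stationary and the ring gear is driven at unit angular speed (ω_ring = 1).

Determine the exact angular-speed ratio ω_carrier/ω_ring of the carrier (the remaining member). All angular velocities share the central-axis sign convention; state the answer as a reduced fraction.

73/100

N_ring = 27 + 2·23 = 73
27(ω_s−ω_c) = −73(ω_r−ω_c),  ω_s=0, ω_r=1
27(0−ω_c) = −73(1−ω_c)  ⇒  100ω_c = 73  ⇒  ω_c = 73/100
ω_c/ω_r = 73/100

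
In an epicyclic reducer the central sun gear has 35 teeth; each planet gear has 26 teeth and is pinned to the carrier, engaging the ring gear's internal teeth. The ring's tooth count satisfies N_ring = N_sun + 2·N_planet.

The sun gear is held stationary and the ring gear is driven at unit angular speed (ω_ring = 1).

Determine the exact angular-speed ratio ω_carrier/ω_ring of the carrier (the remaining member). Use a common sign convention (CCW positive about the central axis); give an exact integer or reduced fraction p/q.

N_ring = 35 + 2·26 = 87
35(ω_s−ω_c) = −87(ω_r−ω_c),  ω_s=0, ω_r=1
35(0−ω_c) = −87(1−ω_c)  ⇒  122ω_c = 87  ⇒  ω_c = 87/122
ω_c/ω_r = 87/122

87/122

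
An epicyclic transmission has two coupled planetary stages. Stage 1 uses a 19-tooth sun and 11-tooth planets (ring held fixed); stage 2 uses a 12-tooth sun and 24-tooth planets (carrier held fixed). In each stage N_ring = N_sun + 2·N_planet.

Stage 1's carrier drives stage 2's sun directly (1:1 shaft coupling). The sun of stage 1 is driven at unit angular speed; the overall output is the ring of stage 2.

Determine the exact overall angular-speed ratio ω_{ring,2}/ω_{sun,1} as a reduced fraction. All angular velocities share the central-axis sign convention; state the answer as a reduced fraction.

Stage 1: N_ring = 19 + 2·11 = 41
Stage 1: 19(ω_s−ω_c) = −41(ω_r−ω_c),  ω_r=0, ω_s=1
Stage 1: 19(1−ω_c) = −41(0−ω_c)  ⇒  60ω_c = 19  ⇒  ω_c = 19/60
  ⇒ ω_c¹/ω_s¹ = 19/60
Stage 2: N_ring = 12 + 2·24 = 60
Stage 2: 12(ω_s−ω_c) = −60(ω_r−ω_c),  ω_c=0, ω_s=1
Stage 2: ω_r = 0 − (12/60)(1−0) = -1/5
  ⇒ ω_r²/ω_s² = -1/5
Coupling ω_s² = ω_c¹ ⇒ overall = 19/60 × -1/5 = -19/300

-19/300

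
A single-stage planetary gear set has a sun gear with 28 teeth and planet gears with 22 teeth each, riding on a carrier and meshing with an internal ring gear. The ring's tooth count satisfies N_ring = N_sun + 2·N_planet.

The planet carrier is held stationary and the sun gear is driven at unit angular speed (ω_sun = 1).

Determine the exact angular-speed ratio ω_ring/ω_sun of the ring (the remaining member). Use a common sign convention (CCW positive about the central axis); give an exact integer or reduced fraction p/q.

N_ring = 28 + 2·22 = 72
28(ω_s−ω_c) = −72(ω_r−ω_c),  ω_c=0, ω_s=1
ω_r = 0 − (28/72)(1−0) = -7/18
ω_r/ω_s = -7/18

-7/18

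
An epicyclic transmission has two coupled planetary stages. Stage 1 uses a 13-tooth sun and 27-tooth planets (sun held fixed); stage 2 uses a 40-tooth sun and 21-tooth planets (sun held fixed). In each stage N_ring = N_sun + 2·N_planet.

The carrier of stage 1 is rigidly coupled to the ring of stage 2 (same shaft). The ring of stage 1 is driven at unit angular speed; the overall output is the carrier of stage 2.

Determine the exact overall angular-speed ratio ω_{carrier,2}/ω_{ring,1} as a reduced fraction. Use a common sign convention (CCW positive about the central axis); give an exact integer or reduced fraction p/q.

Stage 1: N_ring = 13 + 2·27 = 67
Stage 1: 13(ω_s−ω_c) = −67(ω_r−ω_c),  ω_s=0, ω_r=1
Stage 1: 13(0−ω_c) = −67(1−ω_c)  ⇒  80ω_c = 67  ⇒  ω_c = 67/80
  ⇒ ω_c¹/ω_r¹ = 67/80
Stage 2: N_ring = 40 + 2·21 = 82
Stage 2: 40(ω_s−ω_c) = −82(ω_r−ω_c),  ω_s=0, ω_r=1
Stage 2: 40(0−ω_c) = −82(1−ω_c)  ⇒  122ω_c = 82  ⇒  ω_c = 41/61
  ⇒ ω_c²/ω_r² = 41/61
Coupling ω_r² = ω_c¹ ⇒ overall = 67/80 × 41/61 = 2747/4880

2747/4880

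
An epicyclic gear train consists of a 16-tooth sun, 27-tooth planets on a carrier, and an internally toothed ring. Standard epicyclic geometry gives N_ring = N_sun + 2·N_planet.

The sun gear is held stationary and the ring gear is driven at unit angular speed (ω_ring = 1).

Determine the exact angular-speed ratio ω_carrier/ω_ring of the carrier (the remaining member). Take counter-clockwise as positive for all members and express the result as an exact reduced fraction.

N_ring = 16 + 2·27 = 70
16(ω_s−ω_c) = −70(ω_r−ω_c),  ω_s=0, ω_r=1
16(0−ω_c) = −70(1−ω_c)  ⇒  86ω_c = 70  ⇒  ω_c = 35/43
ω_c/ω_r = 35/43

35/43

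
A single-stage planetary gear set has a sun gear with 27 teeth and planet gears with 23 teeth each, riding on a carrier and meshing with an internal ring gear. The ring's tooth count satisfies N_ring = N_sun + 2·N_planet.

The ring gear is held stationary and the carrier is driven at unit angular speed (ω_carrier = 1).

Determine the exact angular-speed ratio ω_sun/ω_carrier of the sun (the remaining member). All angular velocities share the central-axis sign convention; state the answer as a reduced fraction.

100/27

N_ring = 27 + 2·23 = 73
27(ω_s−ω_c) = −73(ω_r−ω_c),  ω_r=0, ω_c=1
ω_s = 1 − (73/27)(0−1) = 100/27
ω_s/ω_c = 100/27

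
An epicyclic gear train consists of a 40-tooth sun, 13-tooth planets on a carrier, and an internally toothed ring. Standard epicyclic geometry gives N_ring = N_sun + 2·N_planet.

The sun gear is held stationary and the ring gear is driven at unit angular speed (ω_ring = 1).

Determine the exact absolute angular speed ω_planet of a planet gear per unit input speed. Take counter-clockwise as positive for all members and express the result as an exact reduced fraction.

N_ring = 40 + 2·13 = 66
40(ω_s−ω_c) = −66(ω_r−ω_c),  ω_s=0, ω_r=1
40(0−ω_c) = −66(1−ω_c)  ⇒  106ω_c = 66  ⇒  ω_c = 33/53
sun–planet: 40·(0−33/53) = −13·(ω_p−ω_c)  ⇒  ω_p−ω_c = −(40/13)·(-33/53) = 1320/689
ω_p = 33/53 + 1320/689 = 33/13

33/13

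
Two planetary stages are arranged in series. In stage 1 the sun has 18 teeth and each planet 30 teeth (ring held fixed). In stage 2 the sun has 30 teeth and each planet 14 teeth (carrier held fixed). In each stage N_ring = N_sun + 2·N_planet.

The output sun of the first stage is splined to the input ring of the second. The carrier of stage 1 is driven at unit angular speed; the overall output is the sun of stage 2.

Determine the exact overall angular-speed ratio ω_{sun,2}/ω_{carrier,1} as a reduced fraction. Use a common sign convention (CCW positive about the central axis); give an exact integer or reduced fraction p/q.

Stage 1: N_ring = 18 + 2·30 = 78
Stage 1: 18(ω_s−ω_c) = −78(ω_r−ω_c),  ω_r=0, ω_c=1
Stage 1: ω_s = 1 − (78/18)(0−1) = 16/3
  ⇒ ω_s¹/ω_c¹ = 16/3
Stage 2: N_ring = 30 + 2·14 = 58
Stage 2: 30(ω_s−ω_c) = −58(ω_r−ω_c),  ω_c=0, ω_r=1
Stage 2: ω_s = 0 − (58/30)(1−0) = -29/15
  ⇒ ω_s²/ω_r² = -29/15
Coupling ω_r² = ω_s¹ ⇒ overall = 16/3 × -29/15 = -464/45

-464/45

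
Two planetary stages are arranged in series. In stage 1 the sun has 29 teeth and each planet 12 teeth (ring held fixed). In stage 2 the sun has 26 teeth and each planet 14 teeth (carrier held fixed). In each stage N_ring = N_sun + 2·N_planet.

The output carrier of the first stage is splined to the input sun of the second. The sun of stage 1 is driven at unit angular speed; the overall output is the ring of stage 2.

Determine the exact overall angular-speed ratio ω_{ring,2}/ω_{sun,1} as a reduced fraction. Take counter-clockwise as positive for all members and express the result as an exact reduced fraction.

Stage 1: N_ring = 29 + 2·12 = 53
Stage 1: 29(ω_s−ω_c) = −53(ω_r−ω_c),  ω_r=0, ω_s=1
Stage 1: 29(1−ω_c) = −53(0−ω_c)  ⇒  82ω_c = 29  ⇒  ω_c = 29/82
  ⇒ ω_c¹/ω_s¹ = 29/82
Stage 2: N_ring = 26 + 2·14 = 54
Stage 2: 26(ω_s−ω_c) = −54(ω_r−ω_c),  ω_c=0, ω_s=1
Stage 2: ω_r = 0 − (26/54)(1−0) = -13/27
  ⇒ ω_r²/ω_s² = -13/27
Coupling ω_s² = ω_c¹ ⇒ overall = 29/82 × -13/27 = -377/2214

-377/2214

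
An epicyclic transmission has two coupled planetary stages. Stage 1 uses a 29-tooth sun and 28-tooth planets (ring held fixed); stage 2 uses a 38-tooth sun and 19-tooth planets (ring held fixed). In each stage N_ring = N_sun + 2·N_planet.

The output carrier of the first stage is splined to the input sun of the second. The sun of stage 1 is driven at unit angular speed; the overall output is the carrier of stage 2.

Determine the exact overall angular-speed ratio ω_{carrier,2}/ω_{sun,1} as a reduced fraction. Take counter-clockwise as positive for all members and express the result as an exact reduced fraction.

Stage 1: N_ring = 29 + 2·28 = 85
Stage 1: 29(ω_s−ω_c) = −85(ω_r−ω_c),  ω_r=0, ω_s=1
Stage 1: 29(1−ω_c) = −85(0−ω_c)  ⇒  114ω_c = 29  ⇒  ω_c = 29/114
  ⇒ ω_c¹/ω_s¹ = 29/114
Stage 2: N_ring = 38 + 2·19 = 76
Stage 2: 38(ω_s−ω_c) = −76(ω_r−ω_c),  ω_r=0, ω_s=1
Stage 2: 38(1−ω_c) = −76(0−ω_c)  ⇒  114ω_c = 38  ⇒  ω_c = 1/3
  ⇒ ω_c²/ω_s² = 1/3
Coupling ω_s² = ω_c¹ ⇒ overall = 29/114 × 1/3 = 29/342

29/342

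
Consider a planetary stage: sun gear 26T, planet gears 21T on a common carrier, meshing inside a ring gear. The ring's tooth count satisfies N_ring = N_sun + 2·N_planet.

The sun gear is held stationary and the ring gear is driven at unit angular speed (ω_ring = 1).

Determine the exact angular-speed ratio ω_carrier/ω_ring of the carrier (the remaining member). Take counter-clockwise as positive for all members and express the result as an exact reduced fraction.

N_ring = 26 + 2·21 = 68
26(ω_s−ω_c) = −68(ω_r−ω_c),  ω_s=0, ω_r=1
26(0−ω_c) = −68(1−ω_c)  ⇒  94ω_c = 68  ⇒  ω_c = 34/47
ω_c/ω_r = 34/47

34/47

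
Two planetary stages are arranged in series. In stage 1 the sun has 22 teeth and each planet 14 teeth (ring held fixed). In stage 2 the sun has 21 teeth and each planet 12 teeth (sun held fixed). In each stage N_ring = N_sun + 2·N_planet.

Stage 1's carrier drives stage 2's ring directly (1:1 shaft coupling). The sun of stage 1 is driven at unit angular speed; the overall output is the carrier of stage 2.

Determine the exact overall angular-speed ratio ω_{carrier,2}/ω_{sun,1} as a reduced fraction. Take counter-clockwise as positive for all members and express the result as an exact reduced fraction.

Stage 1: N_ring = 22 + 2·14 = 50
Stage 1: 22(ω_s−ω_c) = −50(ω_r−ω_c),  ω_r=0, ω_s=1
Stage 1: 22(1−ω_c) = −50(0−ω_c)  ⇒  72ω_c = 22  ⇒  ω_c = 11/36
  ⇒ ω_c¹/ω_s¹ = 11/36
Stage 2: N_ring = 21 + 2·12 = 45
Stage 2: 21(ω_s−ω_c) = −45(ω_r−ω_c),  ω_s=0, ω_r=1
Stage 2: 21(0−ω_c) = −45(1−ω_c)  ⇒  66ω_c = 45  ⇒  ω_c = 15/22
  ⇒ ω_c²/ω_r² = 15/22
Coupling ω_r² = ω_c¹ ⇒ overall = 11/36 × 15/22 = 5/24

5/24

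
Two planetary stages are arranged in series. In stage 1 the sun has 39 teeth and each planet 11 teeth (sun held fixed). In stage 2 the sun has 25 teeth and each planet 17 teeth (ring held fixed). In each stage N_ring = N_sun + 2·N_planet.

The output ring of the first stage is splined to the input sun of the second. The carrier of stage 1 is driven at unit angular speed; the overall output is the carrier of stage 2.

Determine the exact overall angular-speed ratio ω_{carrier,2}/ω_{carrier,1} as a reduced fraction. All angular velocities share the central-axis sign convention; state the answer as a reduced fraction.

Stage 1: N_ring = 39 + 2·11 = 61
Stage 1: 39(ω_s−ω_c) = −61(ω_r−ω_c),  ω_s=0, ω_c=1
Stage 1: ω_r = 1 − (39/61)(0−1) = 100/61
  ⇒ ω_r¹/ω_c¹ = 100/61
Stage 2: N_ring = 25 + 2·17 = 59
Stage 2: 25(ω_s−ω_c) = −59(ω_r−ω_c),  ω_r=0, ω_s=1
Stage 2: 25(1−ω_c) = −59(0−ω_c)  ⇒  84ω_c = 25  ⇒  ω_c = 25/84
  ⇒ ω_c²/ω_s² = 25/84
Coupling ω_s² = ω_r¹ ⇒ overall = 100/61 × 25/84 = 625/1281

625/1281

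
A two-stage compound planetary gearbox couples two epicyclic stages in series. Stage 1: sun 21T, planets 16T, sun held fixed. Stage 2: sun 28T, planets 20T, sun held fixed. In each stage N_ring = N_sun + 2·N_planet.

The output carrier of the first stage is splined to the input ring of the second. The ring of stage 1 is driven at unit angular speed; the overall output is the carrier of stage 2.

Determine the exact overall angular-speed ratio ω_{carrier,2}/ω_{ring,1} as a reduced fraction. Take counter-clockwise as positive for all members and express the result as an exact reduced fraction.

901/1776

Stage 1: N_ring = 21 + 2·16 = 53
Stage 1: 21(ω_s−ω_c) = −53(ω_r−ω_c),  ω_s=0, ω_r=1
Stage 1: 21(0−ω_c) = −53(1−ω_c)  ⇒  74ω_c = 53  ⇒  ω_c = 53/74
  ⇒ ω_c¹/ω_r¹ = 53/74
Stage 2: N_ring = 28 + 2·20 = 68
Stage 2: 28(ω_s−ω_c) = −68(ω_r−ω_c),  ω_s=0, ω_r=1
Stage 2: 28(0−ω_c) = −68(1−ω_c)  ⇒  96ω_c = 68  ⇒  ω_c = 17/24
  ⇒ ω_c²/ω_r² = 17/24
Coupling ω_r² = ω_c¹ ⇒ overall = 53/74 × 17/24 = 901/1776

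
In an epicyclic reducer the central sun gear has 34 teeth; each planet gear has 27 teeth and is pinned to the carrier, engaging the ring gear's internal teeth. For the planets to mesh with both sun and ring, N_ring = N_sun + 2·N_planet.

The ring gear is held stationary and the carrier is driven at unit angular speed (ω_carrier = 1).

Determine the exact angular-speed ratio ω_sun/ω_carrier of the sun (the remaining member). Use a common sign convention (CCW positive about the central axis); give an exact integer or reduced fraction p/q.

61/17

N_ring = 34 + 2·27 = 88
34(ω_s−ω_c) = −88(ω_r−ω_c),  ω_r=0, ω_c=1
ω_s = 1 − (88/34)(0−1) = 61/17
ω_s/ω_c = 61/17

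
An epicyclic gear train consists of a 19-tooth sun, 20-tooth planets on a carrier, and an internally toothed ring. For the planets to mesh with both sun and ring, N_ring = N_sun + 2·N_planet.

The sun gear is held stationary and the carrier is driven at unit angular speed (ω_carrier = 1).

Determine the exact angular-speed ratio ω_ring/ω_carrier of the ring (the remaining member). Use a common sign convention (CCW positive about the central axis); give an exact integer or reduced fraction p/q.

78/59

N_ring = 19 + 2·20 = 59
19(ω_s−ω_c) = −59(ω_r−ω_c),  ω_s=0, ω_c=1
ω_r = 1 − (19/59)(0−1) = 78/59
ω_r/ω_c = 78/59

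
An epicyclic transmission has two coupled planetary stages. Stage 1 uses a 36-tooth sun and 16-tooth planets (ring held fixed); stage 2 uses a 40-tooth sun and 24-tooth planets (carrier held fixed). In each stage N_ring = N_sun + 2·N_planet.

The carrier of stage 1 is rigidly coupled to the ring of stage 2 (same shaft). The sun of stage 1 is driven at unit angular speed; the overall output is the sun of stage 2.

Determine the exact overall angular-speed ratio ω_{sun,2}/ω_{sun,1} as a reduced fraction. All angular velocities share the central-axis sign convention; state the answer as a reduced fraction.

Stage 1: N_ring = 36 + 2·16 = 68
Stage 1: 36(ω_s−ω_c) = −68(ω_r−ω_c),  ω_r=0, ω_s=1
Stage 1: 36(1−ω_c) = −68(0−ω_c)  ⇒  104ω_c = 36  ⇒  ω_c = 9/26
  ⇒ ω_c¹/ω_s¹ = 9/26
Stage 2: N_ring = 40 + 2·24 = 88
Stage 2: 40(ω_s−ω_c) = −88(ω_r−ω_c),  ω_c=0, ω_r=1
Stage 2: ω_s = 0 − (88/40)(1−0) = -11/5
  ⇒ ω_s²/ω_r² = -11/5
Coupling ω_r² = ω_c¹ ⇒ overall = 9/26 × -11/5 = -99/130

-99/130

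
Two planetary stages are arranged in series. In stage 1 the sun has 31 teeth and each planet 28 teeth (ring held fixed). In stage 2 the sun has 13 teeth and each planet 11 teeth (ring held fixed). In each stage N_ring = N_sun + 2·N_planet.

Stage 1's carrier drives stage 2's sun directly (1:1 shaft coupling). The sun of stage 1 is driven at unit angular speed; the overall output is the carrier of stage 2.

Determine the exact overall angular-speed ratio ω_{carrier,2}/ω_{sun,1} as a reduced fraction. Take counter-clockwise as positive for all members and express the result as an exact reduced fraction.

Stage 1: N_ring = 31 + 2·28 = 87
Stage 1: 31(ω_s−ω_c) = −87(ω_r−ω_c),  ω_r=0, ω_s=1
Stage 1: 31(1−ω_c) = −87(0−ω_c)  ⇒  118ω_c = 31  ⇒  ω_c = 31/118
  ⇒ ω_c¹/ω_s¹ = 31/118
Stage 2: N_ring = 13 + 2·11 = 35
Stage 2: 13(ω_s−ω_c) = −35(ω_r−ω_c),  ω_r=0, ω_s=1
Stage 2: 13(1−ω_c) = −35(0−ω_c)  ⇒  48ω_c = 13  ⇒  ω_c = 13/48
  ⇒ ω_c²/ω_s² = 13/48
Coupling ω_s² = ω_c¹ ⇒ overall = 31/118 × 13/48 = 403/5664

403/5664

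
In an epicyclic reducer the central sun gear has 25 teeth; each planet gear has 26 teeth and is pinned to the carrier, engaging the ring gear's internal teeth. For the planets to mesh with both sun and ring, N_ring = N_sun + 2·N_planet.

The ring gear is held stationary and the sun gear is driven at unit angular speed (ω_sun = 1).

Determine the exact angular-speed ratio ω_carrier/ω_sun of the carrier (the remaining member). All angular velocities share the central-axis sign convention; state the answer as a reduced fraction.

25/102

N_ring = 25 + 2·26 = 77
25(ω_s−ω_c) = −77(ω_r−ω_c),  ω_r=0, ω_s=1
25(1−ω_c) = −77(0−ω_c)  ⇒  102ω_c = 25  ⇒  ω_c = 25/102
ω_c/ω_s = 25/102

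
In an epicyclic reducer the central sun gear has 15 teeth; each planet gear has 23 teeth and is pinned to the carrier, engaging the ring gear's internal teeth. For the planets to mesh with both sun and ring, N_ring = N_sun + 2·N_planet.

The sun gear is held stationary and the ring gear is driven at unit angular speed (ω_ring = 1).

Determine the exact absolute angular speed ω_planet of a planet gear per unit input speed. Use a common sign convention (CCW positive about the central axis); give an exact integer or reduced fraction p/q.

61/46

N_ring = 15 + 2·23 = 61
15(ω_s−ω_c) = −61(ω_r−ω_c),  ω_s=0, ω_r=1
15(0−ω_c) = −61(1−ω_c)  ⇒  76ω_c = 61  ⇒  ω_c = 61/76
sun–planet: 15·(0−61/76) = −23·(ω_p−ω_c)  ⇒  ω_p−ω_c = −(15/23)·(-61/76) = 915/1748
ω_p = 61/76 + 915/1748 = 61/46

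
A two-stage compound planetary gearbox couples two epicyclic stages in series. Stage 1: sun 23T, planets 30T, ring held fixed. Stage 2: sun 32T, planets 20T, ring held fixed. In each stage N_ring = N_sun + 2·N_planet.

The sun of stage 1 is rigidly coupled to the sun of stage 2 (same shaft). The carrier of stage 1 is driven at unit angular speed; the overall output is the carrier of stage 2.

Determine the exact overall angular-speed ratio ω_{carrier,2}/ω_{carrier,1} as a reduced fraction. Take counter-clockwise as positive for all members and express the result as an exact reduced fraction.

424/299

Stage 1: N_ring = 23 + 2·30 = 83
Stage 1: 23(ω_s−ω_c) = −83(ω_r−ω_c),  ω_r=0, ω_c=1
Stage 1: ω_s = 1 − (83/23)(0−1) = 106/23
  ⇒ ω_s¹/ω_c¹ = 106/23
Stage 2: N_ring = 32 + 2·20 = 72
Stage 2: 32(ω_s−ω_c) = −72(ω_r−ω_c),  ω_r=0, ω_s=1
Stage 2: 32(1−ω_c) = −72(0−ω_c)  ⇒  104ω_c = 32  ⇒  ω_c = 4/13
  ⇒ ω_c²/ω_s² = 4/13
Coupling ω_s² = ω_s¹ ⇒ overall = 106/23 × 4/13 = 424/299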